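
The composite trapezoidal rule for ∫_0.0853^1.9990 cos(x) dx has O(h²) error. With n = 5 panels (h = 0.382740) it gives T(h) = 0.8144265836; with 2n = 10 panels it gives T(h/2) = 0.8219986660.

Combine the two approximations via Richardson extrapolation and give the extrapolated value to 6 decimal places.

0.824523

Order 2 gives 2^r = 4 and 2^r − 1 = 3.
4*0.8219986660 − 0.8144265836 = 2.4735680804
Divide by 2^2 − 1 = 3.
(4*0.8219986660 − 0.8144265836)/(4 − 1) = 0.8245226935
Shift from A(h/2): +0.0025240275.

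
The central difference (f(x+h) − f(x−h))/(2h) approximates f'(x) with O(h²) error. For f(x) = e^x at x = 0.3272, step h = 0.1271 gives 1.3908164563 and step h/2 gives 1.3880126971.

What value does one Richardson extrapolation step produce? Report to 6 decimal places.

Error is O(h^2); halving h shrinks it by 2^2 = 4.
2^2·A(h/2) = 5.5520507884; minus A(h) gives 4.1612343321.
Divide by 2^2 − 1 = 3.
R = 4.1612343321/3 = 1.3870781107
Gap between inputs: 2.804e-03; correction applied: −0.0009345864.

1.387078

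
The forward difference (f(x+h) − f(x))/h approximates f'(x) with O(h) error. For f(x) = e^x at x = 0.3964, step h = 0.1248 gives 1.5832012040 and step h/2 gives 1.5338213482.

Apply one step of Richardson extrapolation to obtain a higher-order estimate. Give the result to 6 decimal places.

1.484441

Error is O(h^1); halving h shrinks it by 2^1 = 2.
Numerator 2·A(h/2) − A(h) = 2·1.5338213482 − 1.5832012040 = 1.4844414924
Denominator 2 − 1 = 1.
So the Richardson estimate is 1.4844414924.
Shift from A(h/2): −0.0493798558.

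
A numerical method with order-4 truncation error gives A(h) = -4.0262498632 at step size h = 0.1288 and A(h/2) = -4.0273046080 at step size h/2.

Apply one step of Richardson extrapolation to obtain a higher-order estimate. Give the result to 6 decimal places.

r = 4, so 2^r = 16.
Weighted: (-64.4368737280) − (-4.0262498632) = -60.4106238648
Divide by 2^4 − 1 = 15.
(-60.4106238648) ÷ 15 = -4.0273749243

-4.027375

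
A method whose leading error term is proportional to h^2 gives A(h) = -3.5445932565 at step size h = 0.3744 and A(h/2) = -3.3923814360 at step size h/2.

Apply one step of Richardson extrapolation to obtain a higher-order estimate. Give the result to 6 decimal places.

Leading term ∝ h^2; use weight 4 = 2^2.
Weighted: (-13.5695257440) − (-3.5445932565) = -10.0249324875
Divide by 2^2 − 1 = 3.
Result: -3.3416441625

-3.341644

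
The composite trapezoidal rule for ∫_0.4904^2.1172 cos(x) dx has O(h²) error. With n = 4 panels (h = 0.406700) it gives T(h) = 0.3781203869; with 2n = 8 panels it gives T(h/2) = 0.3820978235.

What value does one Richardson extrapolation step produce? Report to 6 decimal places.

Leading term ∝ h^2; use weight 4 = 2^2.
A(h/2) − A(h) = 0.3820978235 − 0.3781203869 = 0.0039774366
Correction (A(h/2) − A(h))/(4 − 1) = 0.0039774366/3 = 0.0013258122
R = A(h/2) + (A(h/2) − A(h))/3 = 0.3820978235 + 0.0013258122 = 0.3834236357
Correction |R − A(h/2)| = 1.326e-03; gap |A(h/2) − A(h)| = 3.977e-03.

0.383424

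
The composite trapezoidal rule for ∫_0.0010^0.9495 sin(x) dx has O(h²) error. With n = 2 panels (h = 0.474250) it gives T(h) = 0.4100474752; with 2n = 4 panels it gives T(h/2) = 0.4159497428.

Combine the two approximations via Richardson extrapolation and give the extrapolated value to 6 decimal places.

0.417917

Method order is 2; weight 2^2 = 4.
4·0.4159497428 = 1.6637989712; 1.6637989712 − 0.4100474752 = 1.2537514960
Extrapolated: 1.2537514960 / 3 = 0.4179171653
Shift from A(h/2): +0.0019674225.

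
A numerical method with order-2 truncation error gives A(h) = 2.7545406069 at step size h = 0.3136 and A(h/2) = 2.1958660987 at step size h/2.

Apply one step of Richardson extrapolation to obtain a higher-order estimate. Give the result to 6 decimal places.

Error is O(h^2); halving h shrinks it by 2^2 = 4.
Numerator 4*A(h/2) − A(h) = 4*2.1958660987 − 2.7545406069 = 6.0289237879
Divide by 2^2 − 1 = 3.
(4*2.1958660987 − 2.7545406069)/(4 − 1) = 2.0096412626
Correction |R − A(h/2)| = 1.862e-01; gap |A(h/2) − A(h)| = 5.587e-01.

2.009641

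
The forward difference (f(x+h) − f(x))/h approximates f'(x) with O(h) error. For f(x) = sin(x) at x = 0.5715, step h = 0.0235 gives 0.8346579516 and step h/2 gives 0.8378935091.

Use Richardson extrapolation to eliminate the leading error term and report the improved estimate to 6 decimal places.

With r = 1 the leading error scales as h^1, so the weight is 2^1 = 2.
Difference of the inputs: 0.8378935091 − 0.8346579516 = 0.0032355575
Correction (A(h/2) − A(h))/(2 − 1) = 0.0032355575/1 = 0.0032355575
R = A(h/2) + (A(h/2) − A(h))/1 = 0.8378935091 + 0.0032355575 = 0.8411290666

0.841129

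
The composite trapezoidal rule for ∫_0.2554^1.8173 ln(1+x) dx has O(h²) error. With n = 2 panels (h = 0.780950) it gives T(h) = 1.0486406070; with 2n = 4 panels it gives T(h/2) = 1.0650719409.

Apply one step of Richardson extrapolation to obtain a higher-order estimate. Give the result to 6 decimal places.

The method has order 2: 2^2 = 4.
Top: 4(1.0650719409) − (1.0486406070) = 3.2116471566
3.2116471566 ÷ 3 = 1.0705490522

1.070549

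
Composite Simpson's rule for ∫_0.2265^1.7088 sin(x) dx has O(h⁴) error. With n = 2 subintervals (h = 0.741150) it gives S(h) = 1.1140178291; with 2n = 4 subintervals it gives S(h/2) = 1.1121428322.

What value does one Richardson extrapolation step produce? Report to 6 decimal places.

With r = 4 the leading error scales as h^4, so the weight is 2^4 = 16.
A(h/2) − A(h) = 1.1121428322 − 1.1140178291 = -0.0018749969
Divide by 2^4 − 1 = 15: (-0.0018749969)/15 = -0.0001249998
R = 1.1121428322 − 0.0001249998 = 1.1120178324

1.112018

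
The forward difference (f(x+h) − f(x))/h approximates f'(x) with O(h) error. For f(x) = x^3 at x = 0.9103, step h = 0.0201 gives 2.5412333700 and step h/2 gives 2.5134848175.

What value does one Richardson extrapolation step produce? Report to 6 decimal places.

2.485736

Order 1 gives 2^r = 2 and 2^r − 1 = 1.
Weighted: 5.0269696350 − 2.5412333700 = 2.4857362650
R = 2.4857362650/1 = 2.4857362650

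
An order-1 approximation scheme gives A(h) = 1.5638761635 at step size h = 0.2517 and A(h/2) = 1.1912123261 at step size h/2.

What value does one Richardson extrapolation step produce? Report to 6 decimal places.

r = 1: numerator weight 2, denominator 1.
2*1.1912123261 = 2.3824246522; subtract 1.5638761635 → 0.8185484887
Divide by 2^1 − 1 = 1.
So the Richardson estimate is 0.8185484887.

0.818548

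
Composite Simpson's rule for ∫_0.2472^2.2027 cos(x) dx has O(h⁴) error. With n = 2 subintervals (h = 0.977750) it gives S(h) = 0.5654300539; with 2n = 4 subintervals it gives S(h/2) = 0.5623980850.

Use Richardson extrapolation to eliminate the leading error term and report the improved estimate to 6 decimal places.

0.562196

The method has order 4: 2^4 = 16.
Top: 16(0.5623980850) − (0.5654300539) = 8.4329393061
8.4329393061 ÷ 15 = 0.5621959537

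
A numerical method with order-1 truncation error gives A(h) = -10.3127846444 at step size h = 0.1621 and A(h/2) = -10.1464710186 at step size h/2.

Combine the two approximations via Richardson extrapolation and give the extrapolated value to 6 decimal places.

Order 1 gives 2^r = 2 and 2^r − 1 = 1.
2×(-10.1464710186) = -20.2929420372; (-20.2929420372) − (-10.3127846444) = -9.9801573928
Divide by 2^1 − 1 = 1.
Extrapolated: (-9.9801573928) / 1 = -9.9801573928
Shift from A(h/2): +0.1663136258.

-9.980157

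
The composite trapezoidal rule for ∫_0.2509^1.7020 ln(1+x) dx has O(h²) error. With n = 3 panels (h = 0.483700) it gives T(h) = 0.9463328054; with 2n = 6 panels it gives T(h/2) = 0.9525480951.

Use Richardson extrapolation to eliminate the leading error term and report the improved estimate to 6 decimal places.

0.954620

Method order is 2; weight 2^2 = 4.
Top: 4(0.9525480951) − (0.9463328054) = 2.8638595750
Extrapolated: 2.8638595750 / 3 = 0.9546198583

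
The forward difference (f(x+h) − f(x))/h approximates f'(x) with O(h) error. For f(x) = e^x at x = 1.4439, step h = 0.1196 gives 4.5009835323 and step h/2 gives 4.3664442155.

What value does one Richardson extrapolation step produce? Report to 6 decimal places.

Method order is 1; weight 2^1 = 2.
2×4.3664442155 − 4.5009835323 = 4.2319048987
(2×4.3664442155 − 4.5009835323)/(2 − 1) = 4.2319048987
Gap between inputs: 1.345e-01; correction applied: −0.1345393168.

4.231905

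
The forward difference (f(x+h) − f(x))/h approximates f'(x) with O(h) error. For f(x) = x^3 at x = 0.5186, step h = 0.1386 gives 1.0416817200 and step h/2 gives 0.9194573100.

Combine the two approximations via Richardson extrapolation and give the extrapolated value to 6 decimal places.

0.797233

Method order is 1; weight 2^1 = 2.
Difference of the inputs: 0.9194573100 − 1.0416817200 = -0.1222244100
Correction (A(h/2) − A(h))/(2 − 1) = (-0.1222244100)/1 = -0.1222244100
R = 0.9194573100 − 0.1222244100 = 0.7972329000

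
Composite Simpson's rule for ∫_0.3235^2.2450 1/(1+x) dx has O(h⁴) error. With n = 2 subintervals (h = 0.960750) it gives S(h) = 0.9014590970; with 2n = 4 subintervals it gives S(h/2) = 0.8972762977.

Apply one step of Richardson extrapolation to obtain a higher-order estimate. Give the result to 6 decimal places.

0.896997

The method has order 4: 2^4 = 16.
Top: 16(0.8972762977) − (0.9014590970) = 13.4549616662
Divide by 2^4 − 1 = 15.
So the Richardson estimate is 0.8969974444.
Correction |R − A(h/2)| = 2.789e-04; gap |A(h/2) − A(h)| = 4.183e-03.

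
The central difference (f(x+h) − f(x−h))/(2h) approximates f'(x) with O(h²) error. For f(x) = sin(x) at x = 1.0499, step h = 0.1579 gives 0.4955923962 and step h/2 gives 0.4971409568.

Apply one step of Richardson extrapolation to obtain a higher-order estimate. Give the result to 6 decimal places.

Error is O(h^2); halving h shrinks it by 2^2 = 4.
4 × 0.4971409568 = 1.9885638272; 1.9885638272 − 0.4955923962 = 1.4929714310
(4 × 0.4971409568 − 0.4955923962)/(4 − 1) = 0.4976571437
Gap between inputs: 1.549e-03; correction applied: +0.0005161869.

0.497657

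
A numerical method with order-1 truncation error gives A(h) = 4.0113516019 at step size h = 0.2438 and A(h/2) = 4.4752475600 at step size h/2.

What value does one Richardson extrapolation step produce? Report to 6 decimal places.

r = 1: numerator weight 2, denominator 1.
2·4.4752475600 − 4.0113516019 = 4.9391435181
Extrapolated: 4.9391435181 / 1 = 4.9391435181

4.939144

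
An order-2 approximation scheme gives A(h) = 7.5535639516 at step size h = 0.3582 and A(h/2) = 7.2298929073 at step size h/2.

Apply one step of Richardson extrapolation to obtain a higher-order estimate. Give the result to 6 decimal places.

With r = 2 the leading error scales as h^2, so the weight is 2^2 = 4.
Top: 4(7.2298929073) − (7.5535639516) = 21.3660076776
Denominator 4 − 1 = 3.
R = 21.3660076776/3 = 7.1220025592

7.122003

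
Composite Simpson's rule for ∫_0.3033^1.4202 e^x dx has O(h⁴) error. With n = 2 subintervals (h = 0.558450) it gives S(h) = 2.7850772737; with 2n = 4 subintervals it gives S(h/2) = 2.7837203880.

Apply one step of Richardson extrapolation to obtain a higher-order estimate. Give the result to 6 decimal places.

2.783630

r = 4, so 2^r = 16.
Weighted: 44.5395262080 − 2.7850772737 = 41.7544489343
(16×2.7837203880 − 2.7850772737)/(16 − 1) = 2.7836299290
Correction |R − A(h/2)| = 9.046e-05; gap |A(h/2) − A(h)| = 1.357e-03.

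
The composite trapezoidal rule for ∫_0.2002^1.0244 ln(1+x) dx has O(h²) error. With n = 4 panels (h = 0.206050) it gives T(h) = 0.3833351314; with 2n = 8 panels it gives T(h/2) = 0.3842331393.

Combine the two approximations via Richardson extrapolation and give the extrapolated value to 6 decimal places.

0.384532

Leading term ∝ h^2; use weight 4 = 2^2.
A(h/2) − A(h) = 0.3842331393 − 0.3833351314 = 0.0008980079
Divide by 2^2 − 1 = 3: 0.0008980079/3 = 0.0002993360
R = 0.3842331393 + 0.0002993360 = 0.3845324753
Shift from A(h/2): +0.0002993360.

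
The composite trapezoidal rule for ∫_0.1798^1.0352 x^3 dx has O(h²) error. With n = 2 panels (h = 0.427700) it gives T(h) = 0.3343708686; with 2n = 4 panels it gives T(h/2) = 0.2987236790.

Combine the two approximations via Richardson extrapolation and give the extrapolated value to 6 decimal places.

r = 2, so 2^r = 4.
Numerator 4*A(h/2) − A(h) = 4*0.2987236790 − 0.3343708686 = 0.8605238474
0.8605238474 ÷ 3 = 0.2868412825

0.286841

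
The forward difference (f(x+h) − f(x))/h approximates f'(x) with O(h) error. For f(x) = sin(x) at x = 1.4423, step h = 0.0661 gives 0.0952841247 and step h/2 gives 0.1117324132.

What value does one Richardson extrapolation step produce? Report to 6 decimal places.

r = 1: numerator weight 2, denominator 1.
2·0.1117324132 − 0.0952841247 = 0.1281807017
R = 0.1281807017/1 = 0.1281807017

0.128181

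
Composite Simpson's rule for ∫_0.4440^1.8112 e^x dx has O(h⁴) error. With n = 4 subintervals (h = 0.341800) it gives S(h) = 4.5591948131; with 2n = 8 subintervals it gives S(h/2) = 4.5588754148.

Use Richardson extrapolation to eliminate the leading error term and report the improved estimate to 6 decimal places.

Leading term ∝ h^4; use weight 16 = 2^4.
16×4.5588754148 − 4.5591948131 = 68.3828118237
Divide by 2^4 − 1 = 15.
(16×4.5588754148 − 4.5591948131)/(16 − 1) = 4.5588541216

4.558854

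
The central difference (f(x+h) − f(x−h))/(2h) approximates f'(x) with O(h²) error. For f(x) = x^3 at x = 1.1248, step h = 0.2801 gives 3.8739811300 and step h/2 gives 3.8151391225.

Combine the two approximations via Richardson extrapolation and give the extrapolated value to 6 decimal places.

3.795525

r = 2, so 2^r = 4.
4*3.8151391225 − 3.8739811300 = 11.3865753600
Denominator 4 − 1 = 3.
R = 11.3865753600/3 = 3.7955251200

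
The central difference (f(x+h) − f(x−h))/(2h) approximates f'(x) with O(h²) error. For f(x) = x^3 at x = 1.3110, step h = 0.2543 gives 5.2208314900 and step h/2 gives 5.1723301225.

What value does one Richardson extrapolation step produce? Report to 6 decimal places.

5.156163

The method has order 2: 2^2 = 4.
4×5.1723301225 − 5.2208314900 = 15.4684890000
R = 15.4684890000/3 = 5.1561630000
Shift from A(h/2): −0.0161671225.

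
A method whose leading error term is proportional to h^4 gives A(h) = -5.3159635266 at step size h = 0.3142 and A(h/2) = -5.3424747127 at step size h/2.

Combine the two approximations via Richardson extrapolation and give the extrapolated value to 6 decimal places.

r = 4, so 2^r = 16.
16×(-5.3424747127) = -85.4795954032; subtract (-5.3159635266) → -80.1636318766
R = (-80.1636318766)/15 = -5.3442421251
Gap between inputs: 2.651e-02; correction applied: −0.0017674124.

-5.344242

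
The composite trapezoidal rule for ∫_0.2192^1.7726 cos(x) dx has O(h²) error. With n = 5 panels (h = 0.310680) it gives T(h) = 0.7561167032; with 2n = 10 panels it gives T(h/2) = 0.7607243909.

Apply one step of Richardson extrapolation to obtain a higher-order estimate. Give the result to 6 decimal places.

0.762260

The method has order 2: 2^2 = 4.
4×0.7607243909 = 3.0428975636; 3.0428975636 − 0.7561167032 = 2.2867808604
Divide by 2^2 − 1 = 3.
Result: 0.7622602868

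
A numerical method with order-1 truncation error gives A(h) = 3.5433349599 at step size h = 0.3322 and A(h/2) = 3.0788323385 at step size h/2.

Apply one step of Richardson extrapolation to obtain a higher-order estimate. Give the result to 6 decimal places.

Method order is 1; weight 2^1 = 2.
Weighted: 6.1576646770 − 3.5433349599 = 2.6143297171
(2 × 3.0788323385 − 3.5433349599)/(2 − 1) = 2.6143297171
Gap between inputs: 4.645e-01; correction applied: −0.4645026214.

2.614330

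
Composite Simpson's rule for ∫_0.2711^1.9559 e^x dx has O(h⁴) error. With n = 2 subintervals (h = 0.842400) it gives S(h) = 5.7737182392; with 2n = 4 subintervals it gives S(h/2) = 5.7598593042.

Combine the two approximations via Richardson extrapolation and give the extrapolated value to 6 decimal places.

Leading term ∝ h^4; use weight 16 = 2^4.
16·5.7598593042 = 92.1577488672; 92.1577488672 − 5.7737182392 = 86.3840306280
Denominator 16 − 1 = 15.
R = 86.3840306280/15 = 5.7589353752

5.758935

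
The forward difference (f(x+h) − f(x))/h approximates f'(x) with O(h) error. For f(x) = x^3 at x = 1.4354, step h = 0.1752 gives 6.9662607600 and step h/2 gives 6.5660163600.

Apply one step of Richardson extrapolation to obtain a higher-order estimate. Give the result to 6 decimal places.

6.165772

Order 1 gives 2^r = 2 and 2^r − 1 = 1.
2×6.5660163600 = 13.1320327200; subtract 6.9662607600 → 6.1657719600
Extrapolated: 6.1657719600 / 1 = 6.1657719600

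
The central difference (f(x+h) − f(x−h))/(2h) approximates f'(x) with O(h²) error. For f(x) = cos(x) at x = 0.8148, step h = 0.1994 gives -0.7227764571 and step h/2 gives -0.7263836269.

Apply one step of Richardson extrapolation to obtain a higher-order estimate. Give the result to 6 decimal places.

r = 2: numerator weight 4, denominator 3.
Numerator 4 × A(h/2) − A(h) = 4 × (-0.7263836269) − (-0.7227764571) = -2.1827580505
Denominator 4 − 1 = 3.
R = (-2.1827580505)/3 = -0.7275860168
Shift from A(h/2): −0.0012023899.

-0.727586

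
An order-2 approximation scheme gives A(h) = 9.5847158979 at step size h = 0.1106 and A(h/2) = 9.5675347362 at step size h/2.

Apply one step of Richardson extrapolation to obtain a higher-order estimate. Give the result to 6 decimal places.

r = 2: numerator weight 4, denominator 3.
Weighted: 38.2701389448 − 9.5847158979 = 28.6854230469
Extrapolated: 28.6854230469 / 3 = 9.5618076823
Shift from A(h/2): −0.0057270539.

9.561808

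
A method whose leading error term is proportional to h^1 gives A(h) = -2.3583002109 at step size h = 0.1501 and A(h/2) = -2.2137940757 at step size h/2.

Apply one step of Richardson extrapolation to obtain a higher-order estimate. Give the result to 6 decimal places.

-2.069288

Leading term ∝ h^1; use weight 2 = 2^1.
Weighted: (-4.4275881514) − (-2.3583002109) = -2.0692879405
Divide by 2^1 − 1 = 1.
(-2.0692879405) ÷ 1 = -2.0692879405
Shift from A(h/2): +0.1445061352.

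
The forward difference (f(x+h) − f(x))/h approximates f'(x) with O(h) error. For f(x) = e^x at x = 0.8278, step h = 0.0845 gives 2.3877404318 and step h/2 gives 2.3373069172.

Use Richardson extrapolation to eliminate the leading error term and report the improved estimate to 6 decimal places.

2.286873

With r = 1 the leading error scales as h^1, so the weight is 2^1 = 2.
2*2.3373069172 − 2.3877404318 = 2.2868734026
Extrapolated: 2.2868734026 / 1 = 2.2868734026
Correction |R − A(h/2)| = 5.043e-02; gap |A(h/2) − A(h)| = 5.043e-02.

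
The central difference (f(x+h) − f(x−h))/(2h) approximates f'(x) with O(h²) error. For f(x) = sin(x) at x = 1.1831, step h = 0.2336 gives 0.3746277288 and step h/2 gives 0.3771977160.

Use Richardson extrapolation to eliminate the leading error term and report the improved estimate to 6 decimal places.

Leading term ∝ h^2; use weight 4 = 2^2.
2^2·A(h/2) = 1.5087908640; minus A(h) gives 1.1341631352.
Divide by 2^2 − 1 = 3.
(4·0.3771977160 − 0.3746277288)/(4 − 1) = 0.3780543784
Correction |R − A(h/2)| = 8.567e-04; gap |A(h/2) − A(h)| = 2.570e-03.

0.378054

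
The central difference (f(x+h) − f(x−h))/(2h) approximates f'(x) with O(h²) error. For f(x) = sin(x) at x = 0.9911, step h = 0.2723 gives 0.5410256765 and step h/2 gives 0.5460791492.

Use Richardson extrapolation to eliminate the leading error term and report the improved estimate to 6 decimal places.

With r = 2 the leading error scales as h^2, so the weight is 2^2 = 4.
4·0.5460791492 − 0.5410256765 = 1.6432909203
Denominator 4 − 1 = 3.
Result: 0.5477636401
Correction |R − A(h/2)| = 1.684e-03; gap |A(h/2) − A(h)| = 5.053e-03.

0.547764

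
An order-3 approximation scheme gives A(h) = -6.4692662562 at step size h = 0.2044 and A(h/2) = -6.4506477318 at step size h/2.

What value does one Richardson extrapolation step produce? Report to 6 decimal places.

r = 3, so 2^r = 8.
Top: 8(-6.4506477318) − (-6.4692662562) = -45.1359155982
Divide by 2^3 − 1 = 7.
Result: -6.4479879426
Correction |R − A(h/2)| = 2.660e-03; gap |A(h/2) − A(h)| = 1.862e-02.

-6.447988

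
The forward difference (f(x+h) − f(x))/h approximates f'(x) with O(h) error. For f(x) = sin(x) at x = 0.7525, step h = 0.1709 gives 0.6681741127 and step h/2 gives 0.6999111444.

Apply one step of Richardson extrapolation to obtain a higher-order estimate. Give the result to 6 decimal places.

0.731648

r = 1: numerator weight 2, denominator 1.
Weighted: 1.3998222888 − 0.6681741127 = 0.7316481761
0.7316481761 ÷ 1 = 0.7316481761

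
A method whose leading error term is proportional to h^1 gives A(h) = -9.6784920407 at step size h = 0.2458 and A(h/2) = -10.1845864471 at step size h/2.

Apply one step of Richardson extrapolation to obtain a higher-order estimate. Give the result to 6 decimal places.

The method has order 1: 2^1 = 2.
2*(-10.1845864471) − (-9.6784920407) = -10.6906808535
Divide by 2^1 − 1 = 1.
(2*(-10.1845864471) − (-9.6784920407))/(2 − 1) = -10.6906808535
Shift from A(h/2): −0.5060944064.

-10.690681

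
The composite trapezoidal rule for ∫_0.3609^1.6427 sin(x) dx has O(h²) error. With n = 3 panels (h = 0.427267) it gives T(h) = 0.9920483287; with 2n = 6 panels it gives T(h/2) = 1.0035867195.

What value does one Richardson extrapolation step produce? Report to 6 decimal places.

1.007433

The method has order 2: 2^2 = 4.
Numerator 4×A(h/2) − A(h) = 4×1.0035867195 − 0.9920483287 = 3.0222985493
(4×1.0035867195 − 0.9920483287)/(4 − 1) = 1.0074328498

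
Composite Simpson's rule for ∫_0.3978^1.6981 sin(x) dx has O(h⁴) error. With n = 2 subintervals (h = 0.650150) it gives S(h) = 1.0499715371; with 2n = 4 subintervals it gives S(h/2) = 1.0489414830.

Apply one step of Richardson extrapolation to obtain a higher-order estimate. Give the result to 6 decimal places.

r = 4, so 2^r = 16.
16*1.0489414830 = 16.7830637280; 16.7830637280 − 1.0499715371 = 15.7330921909
R = 15.7330921909/15 = 1.0488728127

1.048873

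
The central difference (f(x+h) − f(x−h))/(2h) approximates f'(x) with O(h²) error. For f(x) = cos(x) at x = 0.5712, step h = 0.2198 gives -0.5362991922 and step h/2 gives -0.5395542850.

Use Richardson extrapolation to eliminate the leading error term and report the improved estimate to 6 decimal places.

Error is O(h^2); halving h shrinks it by 2^2 = 4.
Numerator 4×A(h/2) − A(h) = 4×(-0.5395542850) − (-0.5362991922) = -1.6219179478
Divide by 2^2 − 1 = 3.
Result: -0.5406393159

-0.540639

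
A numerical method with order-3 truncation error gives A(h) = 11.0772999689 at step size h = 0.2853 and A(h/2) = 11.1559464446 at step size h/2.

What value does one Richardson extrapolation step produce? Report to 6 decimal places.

11.167182

Order 3 gives 2^r = 8 and 2^r − 1 = 7.
Top: 8(11.1559464446) − (11.0772999689) = 78.1702715879
Denominator 8 − 1 = 7.
Result: 11.1671816554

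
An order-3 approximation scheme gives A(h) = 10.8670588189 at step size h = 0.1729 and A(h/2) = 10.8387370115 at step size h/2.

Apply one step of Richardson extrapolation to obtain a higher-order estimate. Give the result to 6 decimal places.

10.834691

Leading term ∝ h^3; use weight 8 = 2^3.
8·10.8387370115 − 10.8670588189 = 75.8428372731
75.8428372731 ÷ 7 = 10.8346910390
Gap between inputs: 2.832e-02; correction applied: −0.0040459725.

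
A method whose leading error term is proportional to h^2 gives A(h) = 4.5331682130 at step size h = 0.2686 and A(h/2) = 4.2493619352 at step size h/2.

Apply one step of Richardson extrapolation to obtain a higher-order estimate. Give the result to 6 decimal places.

r = 2, so 2^r = 4.
Top: 4(4.2493619352) − (4.5331682130) = 12.4642795278
12.4642795278 ÷ 3 = 4.1547598426

4.154760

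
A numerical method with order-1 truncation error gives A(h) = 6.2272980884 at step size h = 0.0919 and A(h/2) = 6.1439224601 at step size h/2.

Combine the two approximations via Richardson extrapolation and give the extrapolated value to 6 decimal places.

Error is O(h^1); halving h shrinks it by 2^1 = 2.
2·6.1439224601 = 12.2878449202; 12.2878449202 − 6.2272980884 = 6.0605468318
Extrapolated: 6.0605468318 / 1 = 6.0605468318
Correction |R − A(h/2)| = 8.338e-02; gap |A(h/2) − A(h)| = 8.338e-02.

6.060547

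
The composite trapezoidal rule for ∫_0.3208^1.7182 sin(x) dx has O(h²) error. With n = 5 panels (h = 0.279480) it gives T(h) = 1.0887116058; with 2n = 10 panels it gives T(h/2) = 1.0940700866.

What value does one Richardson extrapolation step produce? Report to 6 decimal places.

1.095856

Method order is 2; weight 2^2 = 4.
Weighted: 4.3762803464 − 1.0887116058 = 3.2875687406
Extrapolated: 3.2875687406 / 3 = 1.0958562469
Gap between inputs: 5.358e-03; correction applied: +0.0017861603.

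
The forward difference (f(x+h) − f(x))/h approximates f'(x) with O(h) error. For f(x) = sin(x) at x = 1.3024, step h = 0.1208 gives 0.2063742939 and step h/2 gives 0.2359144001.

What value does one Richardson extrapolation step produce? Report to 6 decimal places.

0.265455

Method order is 1; weight 2^1 = 2.
Weighted: 0.4718288002 − 0.2063742939 = 0.2654545063
Denominator 2 − 1 = 1.
(2×0.2359144001 − 0.2063742939)/(2 − 1) = 0.2654545063
Gap between inputs: 2.954e-02; correction applied: +0.0295401062.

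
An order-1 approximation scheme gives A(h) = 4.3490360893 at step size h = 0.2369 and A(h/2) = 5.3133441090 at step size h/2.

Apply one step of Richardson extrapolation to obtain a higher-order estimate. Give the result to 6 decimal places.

6.277652

The method has order 1: 2^1 = 2.
Difference of the inputs: 5.3133441090 − 4.3490360893 = 0.9643080197
Divide by 2^1 − 1 = 1: 0.9643080197/1 = 0.9643080197
R = A(h/2) + (A(h/2) − A(h))/1 = 5.3133441090 + 0.9643080197 = 6.2776521287
Shift from A(h/2): +0.9643080197.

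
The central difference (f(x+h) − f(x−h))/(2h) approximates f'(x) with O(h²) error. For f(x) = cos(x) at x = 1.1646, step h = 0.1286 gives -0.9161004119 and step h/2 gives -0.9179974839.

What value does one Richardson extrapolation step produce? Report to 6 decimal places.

The method has order 2: 2^2 = 4.
A(h/2) − A(h) = -0.9179974839 − (-0.9161004119) = -0.0018970720
Correction (A(h/2) − A(h))/(4 − 1) = (-0.0018970720)/3 = -0.0006323573
R = -0.9179974839 − 0.0006323573 = -0.9186298412

-0.918630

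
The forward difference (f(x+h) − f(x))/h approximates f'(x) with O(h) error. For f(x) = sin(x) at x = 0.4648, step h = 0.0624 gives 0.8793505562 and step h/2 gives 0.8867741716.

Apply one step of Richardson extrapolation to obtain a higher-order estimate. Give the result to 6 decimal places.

r = 1: numerator weight 2, denominator 1.
2*0.8867741716 − 0.8793505562 = 0.8941977870
Denominator 2 − 1 = 1.
Result: 0.8941977870

0.894198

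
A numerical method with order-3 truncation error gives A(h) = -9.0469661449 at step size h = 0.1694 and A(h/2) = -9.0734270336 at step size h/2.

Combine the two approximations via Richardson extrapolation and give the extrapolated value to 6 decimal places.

-9.077207

Method order is 3; weight 2^3 = 8.
Weighted: (-72.5874162688) − (-9.0469661449) = -63.5404501239
(-63.5404501239) ÷ 7 = -9.0772071606
Gap between inputs: 2.646e-02; correction applied: −0.0037801270.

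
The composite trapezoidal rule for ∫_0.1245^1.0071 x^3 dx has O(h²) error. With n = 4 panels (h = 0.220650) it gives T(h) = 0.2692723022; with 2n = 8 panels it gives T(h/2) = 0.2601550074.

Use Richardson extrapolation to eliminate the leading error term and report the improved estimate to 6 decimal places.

0.257116

Method order is 2; weight 2^2 = 4.
4×0.2601550074 = 1.0406200296; subtract 0.2692723022 → 0.7713477274
R = 0.7713477274/3 = 0.2571159091
Correction |R − A(h/2)| = 3.039e-03; gap |A(h/2) − A(h)| = 9.117e-03.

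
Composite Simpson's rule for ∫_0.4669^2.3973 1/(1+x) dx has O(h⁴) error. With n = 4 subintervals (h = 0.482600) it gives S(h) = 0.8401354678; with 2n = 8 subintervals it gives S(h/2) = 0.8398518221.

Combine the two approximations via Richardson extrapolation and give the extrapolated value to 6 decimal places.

0.839833

r = 4: numerator weight 16, denominator 15.
Top: 16(0.8398518221) − (0.8401354678) = 12.5974936858
Divide by 2^4 − 1 = 15.
12.5974936858 ÷ 15 = 0.8398329124
Gap between inputs: 2.836e-04; correction applied: −0.0000189097.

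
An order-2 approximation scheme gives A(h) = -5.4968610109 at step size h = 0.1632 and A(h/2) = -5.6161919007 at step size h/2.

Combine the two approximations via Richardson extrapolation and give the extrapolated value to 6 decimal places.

r = 2: numerator weight 4, denominator 3.
Difference of the inputs: -5.6161919007 − (-5.4968610109) = -0.1193308898
Correction (A(h/2) − A(h))/(4 − 1) = (-0.1193308898)/3 = -0.0397769633
R = A(h/2) + (A(h/2) − A(h))/3 = -5.6161919007 − 0.0397769633 = -5.6559688640
Gap between inputs: 1.193e-01; correction applied: −0.0397769633.

-5.655969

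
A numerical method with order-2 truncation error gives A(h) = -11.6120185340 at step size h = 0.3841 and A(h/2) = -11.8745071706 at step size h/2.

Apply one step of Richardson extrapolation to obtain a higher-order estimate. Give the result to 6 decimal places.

The method has order 2: 2^2 = 4.
Difference of the inputs: -11.8745071706 − (-11.6120185340) = -0.2624886366
Correction (A(h/2) − A(h))/(4 − 1) = (-0.2624886366)/3 = -0.0874962122
R = -11.8745071706 − 0.0874962122 = -11.9620033828
Correction |R − A(h/2)| = 8.750e-02; gap |A(h/2) − A(h)| = 2.625e-01.

-11.962003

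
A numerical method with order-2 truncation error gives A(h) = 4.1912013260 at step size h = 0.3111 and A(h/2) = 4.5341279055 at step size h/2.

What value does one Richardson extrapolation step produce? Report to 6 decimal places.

Leading term ∝ h^2; use weight 4 = 2^2.
4*4.5341279055 − 4.1912013260 = 13.9453102960
Divide by 2^2 − 1 = 3.
So the Richardson estimate is 4.6484367653.
Correction |R − A(h/2)| = 1.143e-01; gap |A(h/2) − A(h)| = 3.429e-01.

4.648437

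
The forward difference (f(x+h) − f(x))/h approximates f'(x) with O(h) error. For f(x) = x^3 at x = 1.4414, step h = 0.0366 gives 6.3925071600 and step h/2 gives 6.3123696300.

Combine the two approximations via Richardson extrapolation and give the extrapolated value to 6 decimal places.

6.232232

The method has order 1: 2^1 = 2.
2^1×A(h/2) = 12.6247392600; minus A(h) gives 6.2322321000.
R = 6.2322321000/1 = 6.2322321000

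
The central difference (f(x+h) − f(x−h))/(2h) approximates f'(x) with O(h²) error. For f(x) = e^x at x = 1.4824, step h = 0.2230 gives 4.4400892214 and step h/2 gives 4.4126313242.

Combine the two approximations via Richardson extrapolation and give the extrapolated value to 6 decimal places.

r = 2: numerator weight 4, denominator 3.
Numerator 4×A(h/2) − A(h) = 4×4.4126313242 − 4.4400892214 = 13.2104360754
Denominator 4 − 1 = 3.
R = 13.2104360754/3 = 4.4034786918

4.403479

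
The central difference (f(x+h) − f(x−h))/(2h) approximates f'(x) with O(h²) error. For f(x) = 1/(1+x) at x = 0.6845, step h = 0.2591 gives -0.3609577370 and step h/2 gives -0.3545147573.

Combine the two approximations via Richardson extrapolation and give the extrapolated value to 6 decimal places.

Order 2 gives 2^r = 4 and 2^r − 1 = 3.
Top: 4(-0.3545147573) − (-0.3609577370) = -1.0571012922
(4*(-0.3545147573) − (-0.3609577370))/(4 − 1) = -0.3523670974

-0.352367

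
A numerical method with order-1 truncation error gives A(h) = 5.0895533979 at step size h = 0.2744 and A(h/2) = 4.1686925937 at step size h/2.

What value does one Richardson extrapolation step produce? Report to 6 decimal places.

3.247832

Error is O(h^1); halving h shrinks it by 2^1 = 2.
2·4.1686925937 = 8.3373851874; subtract 5.0895533979 → 3.2478317895
R = 3.2478317895/1 = 3.2478317895
Shift from A(h/2): −0.9208608042.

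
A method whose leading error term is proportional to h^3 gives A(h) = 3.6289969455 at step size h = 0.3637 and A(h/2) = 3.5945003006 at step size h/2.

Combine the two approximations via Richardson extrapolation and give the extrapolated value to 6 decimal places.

With r = 3 the leading error scales as h^3, so the weight is 2^3 = 8.
A(h/2) − A(h) = 3.5945003006 − 3.6289969455 = -0.0344966449
Correction (A(h/2) − A(h))/(8 − 1) = (-0.0344966449)/7 = -0.0049280921
R = A(h/2) + (A(h/2) − A(h))/7 = 3.5945003006 − 0.0049280921 = 3.5895722085
Correction |R − A(h/2)| = 4.928e-03; gap |A(h/2) − A(h)| = 3.450e-02.

3.589572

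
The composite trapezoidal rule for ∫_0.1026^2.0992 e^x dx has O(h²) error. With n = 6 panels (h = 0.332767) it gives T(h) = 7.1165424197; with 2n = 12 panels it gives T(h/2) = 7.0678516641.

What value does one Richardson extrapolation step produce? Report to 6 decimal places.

7.051621

Method order is 2; weight 2^2 = 4.
4·7.0678516641 = 28.2714066564; subtract 7.1165424197 → 21.1548642367
R = 21.1548642367/3 = 7.0516214122
Gap between inputs: 4.869e-02; correction applied: −0.0162302519.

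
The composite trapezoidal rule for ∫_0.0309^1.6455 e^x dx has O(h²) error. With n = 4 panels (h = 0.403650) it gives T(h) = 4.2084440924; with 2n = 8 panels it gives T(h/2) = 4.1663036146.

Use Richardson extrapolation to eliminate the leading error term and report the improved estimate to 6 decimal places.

4.152257

Leading term ∝ h^2; use weight 4 = 2^2.
Top: 4(4.1663036146) − (4.2084440924) = 12.4567703660
R = 12.4567703660/3 = 4.1522567887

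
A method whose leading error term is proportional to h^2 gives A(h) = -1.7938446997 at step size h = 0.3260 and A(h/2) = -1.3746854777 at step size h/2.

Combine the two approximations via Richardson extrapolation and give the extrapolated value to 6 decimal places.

-1.234966

Method order is 2; weight 2^2 = 4.
Top: 4(-1.3746854777) − (-1.7938446997) = -3.7048972111
Divide by 2^2 − 1 = 3.
(-3.7048972111) ÷ 3 = -1.2349657370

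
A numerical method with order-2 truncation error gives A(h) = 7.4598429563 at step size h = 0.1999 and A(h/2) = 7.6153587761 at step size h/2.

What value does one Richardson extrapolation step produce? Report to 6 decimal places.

7.667197

Order 2 gives 2^r = 4 and 2^r − 1 = 3.
4*7.6153587761 = 30.4614351044; subtract 7.4598429563 → 23.0015921481
Denominator 4 − 1 = 3.
Result: 7.6671973827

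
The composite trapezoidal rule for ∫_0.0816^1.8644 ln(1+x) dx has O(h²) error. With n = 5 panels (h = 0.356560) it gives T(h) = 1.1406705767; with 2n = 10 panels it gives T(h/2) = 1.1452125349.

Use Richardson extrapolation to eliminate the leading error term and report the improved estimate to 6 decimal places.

1.146727

Method order is 2; weight 2^2 = 4.
Top: 4(1.1452125349) − (1.1406705767) = 3.4401795629
Denominator 4 − 1 = 3.
Result: 1.1467265210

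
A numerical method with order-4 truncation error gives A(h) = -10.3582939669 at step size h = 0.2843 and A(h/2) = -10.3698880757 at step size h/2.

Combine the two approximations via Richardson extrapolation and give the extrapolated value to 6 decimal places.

Error is O(h^4); halving h shrinks it by 2^4 = 16.
16*(-10.3698880757) = -165.9182092112; (-165.9182092112) − (-10.3582939669) = -155.5599152443
Denominator 16 − 1 = 15.
So the Richardson estimate is -10.3706610163.

-10.370661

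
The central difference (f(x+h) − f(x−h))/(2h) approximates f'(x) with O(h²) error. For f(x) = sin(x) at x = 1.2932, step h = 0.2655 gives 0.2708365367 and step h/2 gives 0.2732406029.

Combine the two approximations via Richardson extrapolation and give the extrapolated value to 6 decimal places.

Order 2 gives 2^r = 4 and 2^r − 1 = 3.
4×0.2732406029 = 1.0929624116; subtract 0.2708365367 → 0.8221258749
Denominator 4 − 1 = 3.
R = 0.8221258749/3 = 0.2740419583
Gap between inputs: 2.404e-03; correction applied: +0.0008013554.

0.274042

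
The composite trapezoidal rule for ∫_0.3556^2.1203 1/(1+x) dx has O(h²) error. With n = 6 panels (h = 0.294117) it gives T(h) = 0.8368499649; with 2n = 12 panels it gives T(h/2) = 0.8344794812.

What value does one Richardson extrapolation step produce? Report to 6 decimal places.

r = 2, so 2^r = 4.
Difference of the inputs: 0.8344794812 − 0.8368499649 = -0.0023704837
Divide by 2^2 − 1 = 3: (-0.0023704837)/3 = -0.0007901612
R = A(h/2) + (A(h/2) − A(h))/3 = 0.8344794812 − 0.0007901612 = 0.8336893200

0.833689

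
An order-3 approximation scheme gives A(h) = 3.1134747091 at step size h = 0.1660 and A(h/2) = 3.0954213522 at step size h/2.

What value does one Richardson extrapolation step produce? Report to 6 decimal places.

The method has order 3: 2^3 = 8.
2^3*A(h/2) = 24.7633708176; minus A(h) gives 21.6498961085.
21.6498961085 ÷ 7 = 3.0928423012

3.092842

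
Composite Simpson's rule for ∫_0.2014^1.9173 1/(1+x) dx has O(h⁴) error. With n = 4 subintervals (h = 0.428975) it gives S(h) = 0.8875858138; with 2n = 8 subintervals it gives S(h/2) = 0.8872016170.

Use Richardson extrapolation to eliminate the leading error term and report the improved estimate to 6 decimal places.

0.887176

Leading term ∝ h^4; use weight 16 = 2^4.
A(h/2) − A(h) = 0.8872016170 − 0.8875858138 = -0.0003841968
Correction (A(h/2) − A(h))/(16 − 1) = (-0.0003841968)/15 = -0.0000256131
R = A(h/2) + (A(h/2) − A(h))/15 = 0.8872016170 − 0.0000256131 = 0.8871760039
Gap between inputs: 3.842e-04; correction applied: −0.0000256131.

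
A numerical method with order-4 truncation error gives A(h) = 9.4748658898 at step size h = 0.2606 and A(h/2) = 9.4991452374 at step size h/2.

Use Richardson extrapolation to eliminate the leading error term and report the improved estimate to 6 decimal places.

The method has order 4: 2^4 = 16.
16×9.4991452374 = 151.9863237984; subtract 9.4748658898 → 142.5114579086
Divide by 2^4 − 1 = 15.
142.5114579086 ÷ 15 = 9.5007638606

9.500764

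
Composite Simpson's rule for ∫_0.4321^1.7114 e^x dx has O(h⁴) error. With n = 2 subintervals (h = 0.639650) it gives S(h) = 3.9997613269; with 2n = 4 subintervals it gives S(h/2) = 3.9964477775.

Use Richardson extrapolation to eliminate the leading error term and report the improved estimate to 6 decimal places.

With r = 4 the leading error scales as h^4, so the weight is 2^4 = 16.
Numerator 16 × A(h/2) − A(h) = 16 × 3.9964477775 − 3.9997613269 = 59.9434031131
R = 59.9434031131/15 = 3.9962268742
Gap between inputs: 3.314e-03; correction applied: −0.0002209033.

3.996227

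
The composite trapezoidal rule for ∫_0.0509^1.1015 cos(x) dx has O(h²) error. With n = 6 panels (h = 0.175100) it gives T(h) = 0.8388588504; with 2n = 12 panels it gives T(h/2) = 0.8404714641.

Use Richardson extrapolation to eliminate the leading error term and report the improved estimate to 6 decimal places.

0.841009

The method has order 2: 2^2 = 4.
A(h/2) − A(h) = 0.8404714641 − 0.8388588504 = 0.0016126137
Divide by 2^2 − 1 = 3: 0.0016126137/3 = 0.0005375379
R = A(h/2) + (A(h/2) − A(h))/3 = 0.8404714641 + 0.0005375379 = 0.8410090020
Gap between inputs: 1.613e-03; correction applied: +0.0005375379.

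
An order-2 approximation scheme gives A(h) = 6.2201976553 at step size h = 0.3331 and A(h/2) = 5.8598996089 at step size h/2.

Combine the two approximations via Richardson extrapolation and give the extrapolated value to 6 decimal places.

5.739800

With r = 2 the leading error scales as h^2, so the weight is 2^2 = 4.
A(h/2) − A(h) = 5.8598996089 − 6.2201976553 = -0.3602980464
Divide by 2^2 − 1 = 3: (-0.3602980464)/3 = -0.1200993488
R = 5.8598996089 − 0.1200993488 = 5.7398002601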